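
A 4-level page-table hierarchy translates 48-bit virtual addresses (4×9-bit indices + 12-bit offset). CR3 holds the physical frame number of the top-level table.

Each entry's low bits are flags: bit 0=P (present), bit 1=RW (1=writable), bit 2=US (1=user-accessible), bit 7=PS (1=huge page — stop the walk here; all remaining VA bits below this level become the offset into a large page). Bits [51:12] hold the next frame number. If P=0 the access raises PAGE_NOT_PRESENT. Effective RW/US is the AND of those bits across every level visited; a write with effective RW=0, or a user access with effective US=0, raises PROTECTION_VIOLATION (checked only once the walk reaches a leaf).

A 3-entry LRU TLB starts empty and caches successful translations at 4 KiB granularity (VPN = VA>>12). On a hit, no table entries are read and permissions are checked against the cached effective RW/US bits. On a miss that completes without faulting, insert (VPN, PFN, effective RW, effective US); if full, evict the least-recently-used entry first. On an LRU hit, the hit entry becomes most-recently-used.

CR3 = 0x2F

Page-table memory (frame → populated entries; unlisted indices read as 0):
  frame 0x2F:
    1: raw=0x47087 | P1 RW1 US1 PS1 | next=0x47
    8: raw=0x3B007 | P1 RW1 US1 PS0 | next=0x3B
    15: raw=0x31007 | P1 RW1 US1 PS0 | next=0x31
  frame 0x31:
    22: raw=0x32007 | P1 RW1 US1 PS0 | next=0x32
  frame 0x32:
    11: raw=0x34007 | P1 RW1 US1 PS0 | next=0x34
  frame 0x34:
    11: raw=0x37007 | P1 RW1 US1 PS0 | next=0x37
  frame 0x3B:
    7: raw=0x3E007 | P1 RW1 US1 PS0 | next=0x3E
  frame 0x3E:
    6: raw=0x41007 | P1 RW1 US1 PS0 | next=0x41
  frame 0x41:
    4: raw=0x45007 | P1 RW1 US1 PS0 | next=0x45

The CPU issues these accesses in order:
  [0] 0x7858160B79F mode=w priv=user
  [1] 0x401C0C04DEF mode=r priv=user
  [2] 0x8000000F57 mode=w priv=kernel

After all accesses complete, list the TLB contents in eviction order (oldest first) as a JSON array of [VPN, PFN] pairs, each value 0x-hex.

Trace:
#0 VA=0x7858160B79F (w,user):
  L0: frame=0x2F idx=15 entry=0x31007 [P=1 RW=1 US=1 PS=0]
  L1: frame=0x31 idx=22 entry=0x32007 [P=1 RW=1 US=1 PS=0]
  L2: frame=0x32 idx=11 entry=0x34007 [P=1 RW=1 US=1 PS=0]
  L3: frame=0x34 idx=11 entry=0x37007 [P=1 RW=1 US=1 PS=0]
  ⇒ phys 0x3779F  [4 reads]
#1 VA=0x401C0C04DEF (r,user):
  L0: frame=0x2F idx=8 entry=0x3B007 [P=1 RW=1 US=1 PS=0]
  L1: frame=0x3B idx=7 entry=0x3E007 [P=1 RW=1 US=1 PS=0]
  L2: frame=0x3E idx=6 entry=0x41007 [P=1 RW=1 US=1 PS=0]
  L3: frame=0x41 idx=4 entry=0x45007 [P=1 RW=1 US=1 PS=0]
  ⇒ phys 0x45DEF  [4 reads]
#2 VA=0x8000000F57 (w,kernel):
  L0: frame=0x2F idx=1 entry=0x47087 [P=1 RW=1 US=1 PS=1]
  ⇒ phys 0x47F57 (huge @L0)  [1 reads]

TLB: [["0x7858160B", "0x37"], ["0x401C0C04", "0x45"], ["0x8000000", "0x47"]]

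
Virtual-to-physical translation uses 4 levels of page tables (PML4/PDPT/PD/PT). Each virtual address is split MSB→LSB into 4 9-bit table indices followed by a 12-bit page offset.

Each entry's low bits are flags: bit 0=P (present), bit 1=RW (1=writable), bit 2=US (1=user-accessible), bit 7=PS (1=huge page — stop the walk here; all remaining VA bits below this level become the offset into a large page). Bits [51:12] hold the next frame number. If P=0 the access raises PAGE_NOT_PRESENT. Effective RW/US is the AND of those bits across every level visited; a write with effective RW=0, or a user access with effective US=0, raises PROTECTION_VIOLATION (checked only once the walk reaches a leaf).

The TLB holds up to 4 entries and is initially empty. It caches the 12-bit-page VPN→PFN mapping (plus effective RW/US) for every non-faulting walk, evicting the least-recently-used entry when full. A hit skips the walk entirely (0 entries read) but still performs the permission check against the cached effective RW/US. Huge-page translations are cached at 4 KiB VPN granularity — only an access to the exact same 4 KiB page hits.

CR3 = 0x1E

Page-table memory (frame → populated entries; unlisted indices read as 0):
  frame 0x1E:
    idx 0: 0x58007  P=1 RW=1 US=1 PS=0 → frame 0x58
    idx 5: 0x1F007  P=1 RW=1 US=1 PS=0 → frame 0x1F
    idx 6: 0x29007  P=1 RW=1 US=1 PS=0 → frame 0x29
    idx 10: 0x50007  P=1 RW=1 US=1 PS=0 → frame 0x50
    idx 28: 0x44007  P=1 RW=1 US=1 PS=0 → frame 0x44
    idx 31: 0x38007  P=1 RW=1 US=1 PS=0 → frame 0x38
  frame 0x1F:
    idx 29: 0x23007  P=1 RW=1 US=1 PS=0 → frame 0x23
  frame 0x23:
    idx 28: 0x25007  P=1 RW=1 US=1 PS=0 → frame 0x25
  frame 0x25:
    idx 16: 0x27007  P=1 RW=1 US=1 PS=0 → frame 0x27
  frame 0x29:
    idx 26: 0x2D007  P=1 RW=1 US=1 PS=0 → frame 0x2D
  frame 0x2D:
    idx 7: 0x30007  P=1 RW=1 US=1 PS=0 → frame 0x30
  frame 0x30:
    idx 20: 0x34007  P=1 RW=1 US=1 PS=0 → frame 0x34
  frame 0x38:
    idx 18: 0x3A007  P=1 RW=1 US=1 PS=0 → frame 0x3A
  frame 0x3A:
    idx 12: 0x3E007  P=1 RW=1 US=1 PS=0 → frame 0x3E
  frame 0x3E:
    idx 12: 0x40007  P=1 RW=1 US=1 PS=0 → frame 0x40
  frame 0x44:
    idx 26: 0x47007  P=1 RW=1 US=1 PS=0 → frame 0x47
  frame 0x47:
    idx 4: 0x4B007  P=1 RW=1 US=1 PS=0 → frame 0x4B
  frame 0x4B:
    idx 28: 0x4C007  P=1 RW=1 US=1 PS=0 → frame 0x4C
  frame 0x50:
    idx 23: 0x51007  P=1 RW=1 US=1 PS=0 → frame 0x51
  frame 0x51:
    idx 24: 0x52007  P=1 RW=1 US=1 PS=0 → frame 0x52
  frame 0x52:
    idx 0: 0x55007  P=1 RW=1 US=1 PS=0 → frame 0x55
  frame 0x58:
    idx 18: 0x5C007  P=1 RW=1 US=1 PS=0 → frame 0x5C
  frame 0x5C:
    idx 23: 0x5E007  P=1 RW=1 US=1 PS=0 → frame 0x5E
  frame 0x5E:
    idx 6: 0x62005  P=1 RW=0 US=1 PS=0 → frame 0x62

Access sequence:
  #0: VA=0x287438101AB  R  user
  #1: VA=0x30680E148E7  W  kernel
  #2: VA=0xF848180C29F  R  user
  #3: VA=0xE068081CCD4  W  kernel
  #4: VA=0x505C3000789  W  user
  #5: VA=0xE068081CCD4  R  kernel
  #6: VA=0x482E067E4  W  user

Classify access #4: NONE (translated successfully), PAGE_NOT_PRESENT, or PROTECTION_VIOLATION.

Walk each access:
#0 VA=0x287438101AB (r,user):
  L0: frame=0x1E idx=5 entry=0x1F007 [P=1 RW=1 US=1 PS=0]
  L1: frame=0x1F idx=29 entry=0x23007 [P=1 RW=1 US=1 PS=0]
  L2: frame=0x23 idx=28 entry=0x25007 [P=1 RW=1 US=1 PS=0]
  L3: frame=0x25 idx=16 entry=0x27007 [P=1 RW=1 US=1 PS=0]
  → PA=0x271AB  (4 entries read)
#1 VA=0x30680E148E7 (w,kernel):
  L0: frame=0x1E idx=6 entry=0x29007 [P=1 RW=1 US=1 PS=0]
  L1: frame=0x29 idx=26 entry=0x2D007 [P=1 RW=1 US=1 PS=0]
  L2: frame=0x2D idx=7 entry=0x30007 [P=1 RW=1 US=1 PS=0]
  L3: frame=0x30 idx=20 entry=0x34007 [P=1 RW=1 US=1 PS=0]
  → PA=0x348E7  (4 entries read)
#2 VA=0xF848180C29F (r,user):
  L0: frame=0x1E idx=31 entry=0x38007 [P=1 RW=1 US=1 PS=0]
  L1: frame=0x38 idx=18 entry=0x3A007 [P=1 RW=1 US=1 PS=0]
  L2: frame=0x3A idx=12 entry=0x3E007 [P=1 RW=1 US=1 PS=0]
  L3: frame=0x3E idx=12 entry=0x40007 [P=1 RW=1 US=1 PS=0]
  → PA=0x4029F  (4 entries read)
#3 VA=0xE068081CCD4 (w,kernel):
  L0: frame=0x1E idx=28 entry=0x44007 [P=1 RW=1 US=1 PS=0]
  L1: frame=0x44 idx=26 entry=0x47007 [P=1 RW=1 US=1 PS=0]
  L2: frame=0x47 idx=4 entry=0x4B007 [P=1 RW=1 US=1 PS=0]
  L3: frame=0x4B idx=28 entry=0x4C007 [P=1 RW=1 US=1 PS=0]
  → PA=0x4CCD4  (4 entries read)
#4 VA=0x505C3000789 (w,user):
  L0: frame=0x1E idx=10 entry=0x50007 [P=1 RW=1 US=1 PS=0]
  L1: frame=0x50 idx=23 entry=0x51007 [P=1 RW=1 US=1 PS=0]
  L2: frame=0x51 idx=24 entry=0x52007 [P=1 RW=1 US=1 PS=0]
  L3: frame=0x52 idx=0 entry=0x55007 [P=1 RW=1 US=1 PS=0]
  → PA=0x55789  (4 entries read)
#5 VA=0xE068081CCD4 (r,kernel):
  TLB hit vpn=0xE068081C → PA=0x4CCD4
#6 VA=0x482E067E4 (w,user):
  L0: frame=0x1E idx=0 entry=0x58007 [P=1 RW=1 US=1 PS=0]
  L1: frame=0x58 idx=18 entry=0x5C007 [P=1 RW=1 US=1 PS=0]
  L2: frame=0x5C idx=23 entry=0x5E007 [P=1 RW=1 US=1 PS=0]
  L3: frame=0x5E idx=6 entry=0x62005 [P=1 RW=0 US=1 PS=0]
  ⇒ fault: PROTECTION_VIOLATION  — 4 lookups

Access #4 fault: NONE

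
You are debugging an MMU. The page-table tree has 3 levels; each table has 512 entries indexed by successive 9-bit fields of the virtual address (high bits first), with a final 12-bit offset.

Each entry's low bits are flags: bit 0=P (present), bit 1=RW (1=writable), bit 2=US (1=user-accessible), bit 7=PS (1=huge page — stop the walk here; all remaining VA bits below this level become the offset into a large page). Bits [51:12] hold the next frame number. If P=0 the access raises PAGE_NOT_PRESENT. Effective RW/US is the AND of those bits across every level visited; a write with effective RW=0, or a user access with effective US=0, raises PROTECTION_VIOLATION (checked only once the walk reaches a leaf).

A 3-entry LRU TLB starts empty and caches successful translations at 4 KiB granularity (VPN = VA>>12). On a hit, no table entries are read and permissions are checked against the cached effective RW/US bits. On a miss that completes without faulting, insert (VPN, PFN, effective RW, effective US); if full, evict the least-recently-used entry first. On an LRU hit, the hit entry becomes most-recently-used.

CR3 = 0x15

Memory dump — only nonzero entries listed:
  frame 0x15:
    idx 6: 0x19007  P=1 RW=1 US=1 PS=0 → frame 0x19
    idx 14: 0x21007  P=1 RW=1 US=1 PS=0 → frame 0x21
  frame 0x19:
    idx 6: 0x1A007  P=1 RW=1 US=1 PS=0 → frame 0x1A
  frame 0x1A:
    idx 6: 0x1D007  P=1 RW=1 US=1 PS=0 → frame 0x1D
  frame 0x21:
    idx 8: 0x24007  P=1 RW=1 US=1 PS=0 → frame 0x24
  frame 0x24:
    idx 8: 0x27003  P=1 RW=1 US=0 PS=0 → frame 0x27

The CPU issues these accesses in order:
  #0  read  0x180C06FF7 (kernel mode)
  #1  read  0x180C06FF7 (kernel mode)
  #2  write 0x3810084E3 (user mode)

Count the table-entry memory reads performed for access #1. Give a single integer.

Walk each access:
#0 VA=0x180C06FF7 (r,kernel):
  L0 @0x15[6] → 0x19007  P=1,RW=1,US=1,PS=0
  L1 @0x19[6] → 0x1A007  P=1,RW=1,US=1,PS=0
  L2 @0x1A[6] → 0x1D007  P=1,RW=1,US=1,PS=0
  ✓ 0x1DFF7  — 3 lookups
#1 VA=0x180C06FF7 (r,kernel):
  TLB hit vpn=0x180C06 → PA=0x1DFF7
#2 VA=0x3810084E3 (w,user):
  L0 @0x15[14] → 0x21007  P=1,RW=1,US=1,PS=0
  L1 @0x21[8] → 0x24007  P=1,RW=1,US=1,PS=0
  L2 @0x24[8] → 0x27003  P=1,RW=1,US=0,PS=0
  ✗ PROTECTION_VIOLATION  [3 reads]

Entries read for #1: 0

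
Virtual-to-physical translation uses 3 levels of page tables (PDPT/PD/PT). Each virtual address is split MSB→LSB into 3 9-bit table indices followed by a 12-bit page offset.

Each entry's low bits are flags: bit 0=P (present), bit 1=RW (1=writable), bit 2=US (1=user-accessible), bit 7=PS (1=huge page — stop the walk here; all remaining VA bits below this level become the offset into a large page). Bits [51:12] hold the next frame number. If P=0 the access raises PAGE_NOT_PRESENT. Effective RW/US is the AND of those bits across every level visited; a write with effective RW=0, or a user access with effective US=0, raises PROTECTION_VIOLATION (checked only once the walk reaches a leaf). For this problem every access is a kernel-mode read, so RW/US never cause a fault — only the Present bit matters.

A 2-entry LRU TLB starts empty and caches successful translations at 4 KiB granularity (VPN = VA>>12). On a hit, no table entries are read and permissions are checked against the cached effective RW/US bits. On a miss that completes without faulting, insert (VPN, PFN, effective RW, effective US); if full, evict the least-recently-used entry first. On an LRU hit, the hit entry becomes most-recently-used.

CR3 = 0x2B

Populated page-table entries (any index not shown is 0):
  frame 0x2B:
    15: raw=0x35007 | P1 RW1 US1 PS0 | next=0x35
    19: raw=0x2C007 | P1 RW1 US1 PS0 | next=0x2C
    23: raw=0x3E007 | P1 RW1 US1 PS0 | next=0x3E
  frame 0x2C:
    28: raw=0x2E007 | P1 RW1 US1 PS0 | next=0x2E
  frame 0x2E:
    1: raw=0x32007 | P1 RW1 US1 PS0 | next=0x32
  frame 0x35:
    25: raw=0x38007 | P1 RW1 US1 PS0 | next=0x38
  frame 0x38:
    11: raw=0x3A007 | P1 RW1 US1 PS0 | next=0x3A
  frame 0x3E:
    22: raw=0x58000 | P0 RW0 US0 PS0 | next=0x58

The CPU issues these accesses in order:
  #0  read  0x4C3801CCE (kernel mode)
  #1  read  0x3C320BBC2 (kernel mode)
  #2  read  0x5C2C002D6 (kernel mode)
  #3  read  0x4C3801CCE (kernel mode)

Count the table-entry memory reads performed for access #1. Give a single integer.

Walk each access:
#0 VA=0x4C3801CCE (r,kernel):
  [0] read 0x2B idx=19: raw=0x2C007 flags P=1 W=1 U=1 S=0
  [1] read 0x2C idx=28: raw=0x2E007 flags P=1 W=1 U=1 S=0
  [2] read 0x2E idx=1: raw=0x32007 flags P=1 W=1 U=1 S=0
  ⇒ phys 0x32CCE  [3 reads]
#1 VA=0x3C320BBC2 (r,kernel):
  [0] read 0x2B idx=15: raw=0x35007 flags P=1 W=1 U=1 S=0
  [1] read 0x35 idx=25: raw=0x38007 flags P=1 W=1 U=1 S=0
  [2] read 0x38 idx=11: raw=0x3A007 flags P=1 W=1 U=1 S=0
  ⇒ phys 0x3ABC2  [3 reads]
#2 VA=0x5C2C002D6 (r,kernel):
  [0] read 0x2B idx=23: raw=0x3E007 flags P=1 W=1 U=1 S=0
  [1] read 0x3E idx=22: raw=0x58000 flags P=0 W=0 U=0 S=0
  ⇒ fault: PAGE_NOT_PRESENT  — 2 lookups
#3 VA=0x4C3801CCE (r,kernel):
  TLB hit vpn=0x4C3801 → PA=0x32CCE

Entries read for #1: 3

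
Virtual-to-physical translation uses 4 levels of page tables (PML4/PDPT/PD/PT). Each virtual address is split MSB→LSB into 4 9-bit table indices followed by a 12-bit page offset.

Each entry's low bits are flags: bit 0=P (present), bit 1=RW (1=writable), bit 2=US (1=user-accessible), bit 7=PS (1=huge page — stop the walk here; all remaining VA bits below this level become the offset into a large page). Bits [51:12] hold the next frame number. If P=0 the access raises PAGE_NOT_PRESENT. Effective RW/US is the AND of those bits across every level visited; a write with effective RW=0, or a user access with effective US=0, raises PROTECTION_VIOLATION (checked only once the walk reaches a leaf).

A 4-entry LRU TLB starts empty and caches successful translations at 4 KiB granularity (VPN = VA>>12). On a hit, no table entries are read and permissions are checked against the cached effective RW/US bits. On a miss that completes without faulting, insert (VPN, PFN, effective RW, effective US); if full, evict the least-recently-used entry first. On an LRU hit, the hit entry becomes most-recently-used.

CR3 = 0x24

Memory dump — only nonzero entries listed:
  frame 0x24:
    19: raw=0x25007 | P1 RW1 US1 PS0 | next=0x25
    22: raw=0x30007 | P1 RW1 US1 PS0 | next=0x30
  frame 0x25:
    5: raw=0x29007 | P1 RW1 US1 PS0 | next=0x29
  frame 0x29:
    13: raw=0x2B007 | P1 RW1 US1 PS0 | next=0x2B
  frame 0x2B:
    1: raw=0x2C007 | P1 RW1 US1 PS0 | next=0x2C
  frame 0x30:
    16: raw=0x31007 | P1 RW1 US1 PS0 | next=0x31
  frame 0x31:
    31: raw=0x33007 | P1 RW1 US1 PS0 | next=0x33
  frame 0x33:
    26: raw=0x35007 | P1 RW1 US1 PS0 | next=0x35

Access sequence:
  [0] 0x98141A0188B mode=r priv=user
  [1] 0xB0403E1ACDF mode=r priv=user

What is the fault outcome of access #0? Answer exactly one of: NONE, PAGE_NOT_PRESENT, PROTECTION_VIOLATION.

Walk each access:
#0 VA=0x98141A0188B (r,user):
  L0 @0x24[19] → 0x25007  P=1,RW=1,US=1,PS=0
  L1 @0x25[5] → 0x29007  P=1,RW=1,US=1,PS=0
  L2 @0x29[13] → 0x2B007  P=1,RW=1,US=1,PS=0
  L3 @0x2B[1] → 0x2C007  P=1,RW=1,US=1,PS=0
  → PA=0x2C88B  (4 entries read)
#1 VA=0xB0403E1ACDF (r,user):
  L0 @0x24[22] → 0x30007  P=1,RW=1,US=1,PS=0
  L1 @0x30[16] → 0x31007  P=1,RW=1,US=1,PS=0
  L2 @0x31[31] → 0x33007  P=1,RW=1,US=1,PS=0
  L3 @0x33[26] → 0x35007  P=1,RW=1,US=1,PS=0
  → PA=0x35CDF  (4 entries read)

Access #0 fault: NONE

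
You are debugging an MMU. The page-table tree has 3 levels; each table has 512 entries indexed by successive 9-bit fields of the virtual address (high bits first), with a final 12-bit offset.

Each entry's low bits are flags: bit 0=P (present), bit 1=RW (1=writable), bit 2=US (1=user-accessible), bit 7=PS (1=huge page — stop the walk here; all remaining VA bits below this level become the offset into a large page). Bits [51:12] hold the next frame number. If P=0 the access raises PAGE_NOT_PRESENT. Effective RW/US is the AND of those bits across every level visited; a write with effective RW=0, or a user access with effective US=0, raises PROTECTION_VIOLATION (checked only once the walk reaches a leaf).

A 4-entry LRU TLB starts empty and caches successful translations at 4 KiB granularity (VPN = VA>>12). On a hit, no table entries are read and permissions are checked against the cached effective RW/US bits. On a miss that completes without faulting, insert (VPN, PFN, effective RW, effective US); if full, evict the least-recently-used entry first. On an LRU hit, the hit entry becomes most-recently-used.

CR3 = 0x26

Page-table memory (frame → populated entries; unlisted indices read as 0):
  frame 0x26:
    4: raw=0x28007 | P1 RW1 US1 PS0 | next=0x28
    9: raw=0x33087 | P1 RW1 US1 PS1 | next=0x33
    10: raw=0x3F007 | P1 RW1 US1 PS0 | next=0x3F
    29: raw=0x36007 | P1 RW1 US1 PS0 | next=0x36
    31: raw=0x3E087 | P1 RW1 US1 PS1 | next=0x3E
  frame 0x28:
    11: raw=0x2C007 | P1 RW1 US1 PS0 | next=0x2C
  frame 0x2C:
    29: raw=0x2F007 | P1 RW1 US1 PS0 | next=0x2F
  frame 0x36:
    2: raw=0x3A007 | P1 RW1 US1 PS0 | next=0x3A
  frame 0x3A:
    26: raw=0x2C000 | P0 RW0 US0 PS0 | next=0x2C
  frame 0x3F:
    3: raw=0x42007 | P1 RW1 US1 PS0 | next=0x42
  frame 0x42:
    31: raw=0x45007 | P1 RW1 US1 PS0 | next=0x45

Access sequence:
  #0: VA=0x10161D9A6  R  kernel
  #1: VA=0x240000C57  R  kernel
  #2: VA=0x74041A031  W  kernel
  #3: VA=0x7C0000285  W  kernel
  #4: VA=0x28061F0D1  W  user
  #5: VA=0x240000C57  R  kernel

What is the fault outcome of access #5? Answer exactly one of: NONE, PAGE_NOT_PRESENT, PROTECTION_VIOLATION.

Per-access translation:
#0 VA=0x10161D9A6 (r,kernel):
  [0] read 0x26 idx=4: raw=0x28007 flags P=1 W=1 U=1 S=0
  [1] read 0x28 idx=11: raw=0x2C007 flags P=1 W=1 U=1 S=0
  [2] read 0x2C idx=29: raw=0x2F007 flags P=1 W=1 U=1 S=0
  → PA=0x2F9A6  (3 entries read)
#1 VA=0x240000C57 (r,kernel):
  [0] read 0x26 idx=9: raw=0x33087 flags P=1 W=1 U=1 S=1
  → PA=0x33C57 (huge @L0)  (1 entries read)
#2 VA=0x74041A031 (w,kernel):
  [0] read 0x26 idx=29: raw=0x36007 flags P=1 W=1 U=1 S=0
  [1] read 0x36 idx=2: raw=0x3A007 flags P=1 W=1 U=1 S=0
  [2] read 0x3A idx=26: raw=0x2C000 flags P=0 W=0 U=0 S=0
  ⇒ fault: PAGE_NOT_PRESENT  — 3 lookups
#3 VA=0x7C0000285 (w,kernel):
  [0] read 0x26 idx=31: raw=0x3E087 flags P=1 W=1 U=1 S=1
  → PA=0x3E285 (huge @L0)  (1 entries read)
#4 VA=0x28061F0D1 (w,user):
  [0] read 0x26 idx=10: raw=0x3F007 flags P=1 W=1 U=1 S=0
  [1] read 0x3F idx=3: raw=0x42007 flags P=1 W=1 U=1 S=0
  [2] read 0x42 idx=31: raw=0x45007 flags P=1 W=1 U=1 S=0
  → PA=0x450D1  (3 entries read)
#5 VA=0x240000C57 (r,kernel):
  TLB hit vpn=0x240000 → PA=0x33C57

Access #5 fault: NONE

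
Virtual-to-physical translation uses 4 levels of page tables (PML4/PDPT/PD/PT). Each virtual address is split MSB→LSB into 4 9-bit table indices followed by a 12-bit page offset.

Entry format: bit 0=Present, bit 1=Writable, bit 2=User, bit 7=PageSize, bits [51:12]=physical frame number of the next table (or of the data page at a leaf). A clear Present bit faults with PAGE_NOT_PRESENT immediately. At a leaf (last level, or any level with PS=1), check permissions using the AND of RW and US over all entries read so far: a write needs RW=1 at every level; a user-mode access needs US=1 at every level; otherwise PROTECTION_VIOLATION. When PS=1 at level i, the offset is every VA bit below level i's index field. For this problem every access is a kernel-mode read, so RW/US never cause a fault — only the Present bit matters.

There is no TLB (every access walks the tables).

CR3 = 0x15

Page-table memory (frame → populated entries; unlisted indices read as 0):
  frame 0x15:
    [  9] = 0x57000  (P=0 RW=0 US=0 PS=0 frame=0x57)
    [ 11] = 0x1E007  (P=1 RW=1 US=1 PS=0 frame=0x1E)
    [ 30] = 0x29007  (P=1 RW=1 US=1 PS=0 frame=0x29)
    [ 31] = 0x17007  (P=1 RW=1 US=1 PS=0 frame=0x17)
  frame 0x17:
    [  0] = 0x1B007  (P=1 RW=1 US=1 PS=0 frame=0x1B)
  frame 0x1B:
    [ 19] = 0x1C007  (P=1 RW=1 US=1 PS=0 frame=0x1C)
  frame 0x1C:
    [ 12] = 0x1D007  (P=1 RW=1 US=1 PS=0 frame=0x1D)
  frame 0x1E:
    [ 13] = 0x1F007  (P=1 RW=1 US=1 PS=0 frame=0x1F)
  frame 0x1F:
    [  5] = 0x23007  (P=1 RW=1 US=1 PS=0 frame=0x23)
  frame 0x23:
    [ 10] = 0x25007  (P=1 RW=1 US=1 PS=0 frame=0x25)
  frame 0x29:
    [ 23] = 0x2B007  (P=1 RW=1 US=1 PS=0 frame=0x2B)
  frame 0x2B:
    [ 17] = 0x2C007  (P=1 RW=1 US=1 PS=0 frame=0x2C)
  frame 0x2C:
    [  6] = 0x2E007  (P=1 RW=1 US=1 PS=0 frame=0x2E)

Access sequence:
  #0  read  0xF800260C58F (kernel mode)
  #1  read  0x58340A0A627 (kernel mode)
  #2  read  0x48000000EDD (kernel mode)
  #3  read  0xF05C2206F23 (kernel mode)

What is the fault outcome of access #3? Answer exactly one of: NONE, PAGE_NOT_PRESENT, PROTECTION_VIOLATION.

Per-access translation:
#0 VA=0xF800260C58F (r,kernel):
  lvl0: tbl 0x15, slot 31 ⇒ 0x17007 (P1/RW1/US1/PS0)
  lvl1: tbl 0x17, slot 0 ⇒ 0x1B007 (P1/RW1/US1/PS0)
  lvl2: tbl 0x1B, slot 19 ⇒ 0x1C007 (P1/RW1/US1/PS0)
  lvl3: tbl 0x1C, slot 12 ⇒ 0x1D007 (P1/RW1/US1/PS0)
  → PA=0x1D58F  (4 entries read)
#1 VA=0x58340A0A627 (r,kernel):
  lvl0: tbl 0x15, slot 11 ⇒ 0x1E007 (P1/RW1/US1/PS0)
  lvl1: tbl 0x1E, slot 13 ⇒ 0x1F007 (P1/RW1/US1/PS0)
  lvl2: tbl 0x1F, slot 5 ⇒ 0x23007 (P1/RW1/US1/PS0)
  lvl3: tbl 0x23, slot 10 ⇒ 0x25007 (P1/RW1/US1/PS0)
  → PA=0x25627  (4 entries read)
#2 VA=0x48000000EDD (r,kernel):
  lvl0: tbl 0x15, slot 9 ⇒ 0x57000 (P0/RW0/US0/PS0)
  ⇒ fault: PAGE_NOT_PRESENT  — 1 lookups
#3 VA=0xF05C2206F23 (r,kernel):
  lvl0: tbl 0x15, slot 30 ⇒ 0x29007 (P1/RW1/US1/PS0)
  lvl1: tbl 0x29, slot 23 ⇒ 0x2B007 (P1/RW1/US1/PS0)
  lvl2: tbl 0x2B, slot 17 ⇒ 0x2C007 (P1/RW1/US1/PS0)
  lvl3: tbl 0x2C, slot 6 ⇒ 0x2E007 (P1/RW1/US1/PS0)
  → PA=0x2EF23  (4 entries read)

Access #3 fault: NONE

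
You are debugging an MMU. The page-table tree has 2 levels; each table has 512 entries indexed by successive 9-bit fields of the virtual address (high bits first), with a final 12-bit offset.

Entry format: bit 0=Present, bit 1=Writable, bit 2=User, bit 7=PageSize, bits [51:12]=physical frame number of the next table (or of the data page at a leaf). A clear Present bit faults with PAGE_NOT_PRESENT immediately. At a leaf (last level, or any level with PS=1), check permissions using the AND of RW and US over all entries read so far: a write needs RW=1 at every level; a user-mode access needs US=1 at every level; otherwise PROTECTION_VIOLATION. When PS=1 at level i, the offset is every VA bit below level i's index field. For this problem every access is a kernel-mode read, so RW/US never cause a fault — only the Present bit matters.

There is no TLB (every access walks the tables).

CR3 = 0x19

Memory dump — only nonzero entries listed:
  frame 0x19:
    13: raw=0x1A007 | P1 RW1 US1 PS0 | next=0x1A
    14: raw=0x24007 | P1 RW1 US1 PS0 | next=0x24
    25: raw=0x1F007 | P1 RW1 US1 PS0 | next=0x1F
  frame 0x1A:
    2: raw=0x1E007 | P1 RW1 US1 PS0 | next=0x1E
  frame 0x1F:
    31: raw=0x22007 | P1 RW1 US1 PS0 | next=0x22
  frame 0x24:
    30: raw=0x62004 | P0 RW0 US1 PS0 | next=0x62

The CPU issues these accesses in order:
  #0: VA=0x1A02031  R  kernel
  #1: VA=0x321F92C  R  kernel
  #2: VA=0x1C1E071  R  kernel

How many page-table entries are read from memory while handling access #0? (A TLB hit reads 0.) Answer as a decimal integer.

Per-access translation:
#0 VA=0x1A02031 (r,kernel):
  L0 @0x19[13] → 0x1A007  P=1,RW=1,US=1,PS=0
  L1 @0x1A[2] → 0x1E007  P=1,RW=1,US=1,PS=0
  ✓ 0x1E031  — 2 lookups
#1 VA=0x321F92C (r,kernel):
  L0 @0x19[25] → 0x1F007  P=1,RW=1,US=1,PS=0
  L1 @0x1F[31] → 0x22007  P=1,RW=1,US=1,PS=0
  ✓ 0x2292C  — 2 lookups
#2 VA=0x1C1E071 (r,kernel):
  L0 @0x19[14] → 0x24007  P=1,RW=1,US=1,PS=0
  L1 @0x24[30] → 0x62004  P=0,RW=0,US=1,PS=0
  ✗ PAGE_NOT_PRESENT  [2 reads]

Entries read for #0: 2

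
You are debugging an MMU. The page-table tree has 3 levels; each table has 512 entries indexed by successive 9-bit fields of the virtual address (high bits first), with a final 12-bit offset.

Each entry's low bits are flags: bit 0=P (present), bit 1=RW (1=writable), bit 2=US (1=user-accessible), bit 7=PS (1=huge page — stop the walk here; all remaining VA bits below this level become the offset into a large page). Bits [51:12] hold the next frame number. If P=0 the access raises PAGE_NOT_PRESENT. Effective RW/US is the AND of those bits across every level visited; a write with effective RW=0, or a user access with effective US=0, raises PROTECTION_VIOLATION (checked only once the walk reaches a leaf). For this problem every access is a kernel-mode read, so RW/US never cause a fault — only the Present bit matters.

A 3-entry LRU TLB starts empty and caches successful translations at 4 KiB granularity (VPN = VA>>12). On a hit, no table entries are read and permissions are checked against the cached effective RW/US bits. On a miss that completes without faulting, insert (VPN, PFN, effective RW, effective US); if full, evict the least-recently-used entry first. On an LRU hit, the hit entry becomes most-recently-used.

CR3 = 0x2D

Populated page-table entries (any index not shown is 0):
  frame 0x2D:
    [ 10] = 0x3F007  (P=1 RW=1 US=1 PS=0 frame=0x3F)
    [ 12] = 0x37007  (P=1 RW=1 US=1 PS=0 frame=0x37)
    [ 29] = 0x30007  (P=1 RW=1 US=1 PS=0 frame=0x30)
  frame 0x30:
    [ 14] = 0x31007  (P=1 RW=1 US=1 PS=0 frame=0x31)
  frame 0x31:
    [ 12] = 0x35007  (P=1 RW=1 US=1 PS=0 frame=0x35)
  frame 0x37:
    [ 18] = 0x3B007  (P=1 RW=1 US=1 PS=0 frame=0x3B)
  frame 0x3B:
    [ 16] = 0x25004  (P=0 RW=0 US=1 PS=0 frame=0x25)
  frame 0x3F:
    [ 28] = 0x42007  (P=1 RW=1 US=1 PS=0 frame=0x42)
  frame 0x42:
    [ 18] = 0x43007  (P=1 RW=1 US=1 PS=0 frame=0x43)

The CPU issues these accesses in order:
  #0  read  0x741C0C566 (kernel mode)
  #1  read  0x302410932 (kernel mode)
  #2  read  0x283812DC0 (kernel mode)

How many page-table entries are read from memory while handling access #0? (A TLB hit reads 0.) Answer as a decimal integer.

Walk each access:
#0 VA=0x741C0C566 (r,kernel):
  lvl0: tbl 0x2D, slot 29 ⇒ 0x30007 (P1/RW1/US1/PS0)
  lvl1: tbl 0x30, slot 14 ⇒ 0x31007 (P1/RW1/US1/PS0)
  lvl2: tbl 0x31, slot 12 ⇒ 0x35007 (P1/RW1/US1/PS0)
  ✓ 0x35566  — 3 lookups
#1 VA=0x302410932 (r,kernel):
  lvl0: tbl 0x2D, slot 12 ⇒ 0x37007 (P1/RW1/US1/PS0)
  lvl1: tbl 0x37, slot 18 ⇒ 0x3B007 (P1/RW1/US1/PS0)
  lvl2: tbl 0x3B, slot 16 ⇒ 0x25004 (P0/RW0/US1/PS0)
  → PAGE_NOT_PRESENT  (3 entries read)
#2 VA=0x283812DC0 (r,kernel):
  lvl0: tbl 0x2D, slot 10 ⇒ 0x3F007 (P1/RW1/US1/PS0)
  lvl1: tbl 0x3F, slot 28 ⇒ 0x42007 (P1/RW1/US1/PS0)
  lvl2: tbl 0x42, slot 18 ⇒ 0x43007 (P1/RW1/US1/PS0)
  ✓ 0x43DC0  — 3 lookups

Entries read for #0: 3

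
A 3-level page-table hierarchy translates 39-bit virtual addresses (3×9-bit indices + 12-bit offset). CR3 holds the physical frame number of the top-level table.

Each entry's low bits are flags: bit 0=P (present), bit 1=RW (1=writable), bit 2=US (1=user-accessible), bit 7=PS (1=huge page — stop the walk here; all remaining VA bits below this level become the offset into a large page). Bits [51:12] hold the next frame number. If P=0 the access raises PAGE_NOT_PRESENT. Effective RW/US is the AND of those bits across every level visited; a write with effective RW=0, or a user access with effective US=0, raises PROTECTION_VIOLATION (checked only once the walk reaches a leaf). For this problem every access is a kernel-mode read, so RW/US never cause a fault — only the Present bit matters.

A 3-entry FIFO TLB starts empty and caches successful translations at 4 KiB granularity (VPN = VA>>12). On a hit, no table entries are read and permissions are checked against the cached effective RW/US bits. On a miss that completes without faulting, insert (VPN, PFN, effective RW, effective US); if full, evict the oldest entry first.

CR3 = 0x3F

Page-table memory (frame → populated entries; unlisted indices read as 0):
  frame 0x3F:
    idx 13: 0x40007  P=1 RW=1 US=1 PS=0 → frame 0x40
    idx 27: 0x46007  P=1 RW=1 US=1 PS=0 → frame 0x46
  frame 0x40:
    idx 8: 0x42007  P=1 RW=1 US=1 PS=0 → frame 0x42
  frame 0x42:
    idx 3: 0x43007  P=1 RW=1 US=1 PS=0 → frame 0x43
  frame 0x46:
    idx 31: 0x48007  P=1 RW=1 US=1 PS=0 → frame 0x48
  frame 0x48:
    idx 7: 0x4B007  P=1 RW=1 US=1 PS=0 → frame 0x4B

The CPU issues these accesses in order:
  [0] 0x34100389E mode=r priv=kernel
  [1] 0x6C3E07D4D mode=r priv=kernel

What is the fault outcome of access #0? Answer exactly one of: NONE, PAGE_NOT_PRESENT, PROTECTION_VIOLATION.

Trace:
#0 VA=0x34100389E (r,kernel):
  lvl0: tbl 0x3F, slot 13 ⇒ 0x40007 (P1/RW1/US1/PS0)
  lvl1: tbl 0x40, slot 8 ⇒ 0x42007 (P1/RW1/US1/PS0)
  lvl2: tbl 0x42, slot 3 ⇒ 0x43007 (P1/RW1/US1/PS0)
  ⇒ phys 0x4389E  [3 reads]
#1 VA=0x6C3E07D4D (r,kernel):
  lvl0: tbl 0x3F, slot 27 ⇒ 0x46007 (P1/RW1/US1/PS0)
  lvl1: tbl 0x46, slot 31 ⇒ 0x48007 (P1/RW1/US1/PS0)
  lvl2: tbl 0x48, slot 7 ⇒ 0x4B007 (P1/RW1/US1/PS0)
  ⇒ phys 0x4BD4D  [3 reads]

Access #0 fault: NONE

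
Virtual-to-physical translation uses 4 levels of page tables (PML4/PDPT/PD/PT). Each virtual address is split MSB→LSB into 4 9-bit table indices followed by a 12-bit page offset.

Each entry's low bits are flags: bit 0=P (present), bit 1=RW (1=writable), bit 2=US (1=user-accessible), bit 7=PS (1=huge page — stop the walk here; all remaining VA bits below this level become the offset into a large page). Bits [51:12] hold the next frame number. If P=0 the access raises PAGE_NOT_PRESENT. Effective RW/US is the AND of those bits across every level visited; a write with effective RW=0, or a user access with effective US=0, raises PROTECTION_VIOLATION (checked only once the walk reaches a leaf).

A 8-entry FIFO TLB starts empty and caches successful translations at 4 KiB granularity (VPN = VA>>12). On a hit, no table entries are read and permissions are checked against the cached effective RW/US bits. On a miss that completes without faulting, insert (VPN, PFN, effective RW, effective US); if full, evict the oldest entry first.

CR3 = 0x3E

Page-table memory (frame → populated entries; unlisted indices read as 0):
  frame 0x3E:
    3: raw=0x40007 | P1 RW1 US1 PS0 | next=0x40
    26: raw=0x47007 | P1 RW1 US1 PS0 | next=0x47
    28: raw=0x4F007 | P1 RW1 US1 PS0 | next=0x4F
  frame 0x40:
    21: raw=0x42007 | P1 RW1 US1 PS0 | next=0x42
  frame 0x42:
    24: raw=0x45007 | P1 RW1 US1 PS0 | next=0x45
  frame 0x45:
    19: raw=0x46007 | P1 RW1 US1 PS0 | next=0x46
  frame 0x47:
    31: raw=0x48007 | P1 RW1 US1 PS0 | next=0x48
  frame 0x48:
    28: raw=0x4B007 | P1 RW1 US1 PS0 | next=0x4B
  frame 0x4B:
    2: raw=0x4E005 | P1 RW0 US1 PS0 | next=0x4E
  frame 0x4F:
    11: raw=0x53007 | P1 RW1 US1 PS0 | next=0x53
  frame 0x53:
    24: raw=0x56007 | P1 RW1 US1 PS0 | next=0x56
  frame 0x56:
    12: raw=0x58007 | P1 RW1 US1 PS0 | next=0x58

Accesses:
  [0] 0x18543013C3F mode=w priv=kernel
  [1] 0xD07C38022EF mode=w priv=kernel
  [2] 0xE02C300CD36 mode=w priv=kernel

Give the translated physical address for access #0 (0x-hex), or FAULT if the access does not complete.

Walk each access:
#0 VA=0x18543013C3F (w,kernel):
  lvl0: tbl 0x3E, slot 3 ⇒ 0x40007 (P1/RW1/US1/PS0)
  lvl1: tbl 0x40, slot 21 ⇒ 0x42007 (P1/RW1/US1/PS0)
  lvl2: tbl 0x42, slot 24 ⇒ 0x45007 (P1/RW1/US1/PS0)
  lvl3: tbl 0x45, slot 19 ⇒ 0x46007 (P1/RW1/US1/PS0)
  → PA=0x46C3F  (4 entries read)
#1 VA=0xD07C38022EF (w,kernel):
  lvl0: tbl 0x3E, slot 26 ⇒ 0x47007 (P1/RW1/US1/PS0)
  lvl1: tbl 0x47, slot 31 ⇒ 0x48007 (P1/RW1/US1/PS0)
  lvl2: tbl 0x48, slot 28 ⇒ 0x4B007 (P1/RW1/US1/PS0)
  lvl3: tbl 0x4B, slot 2 ⇒ 0x4E005 (P1/RW0/US1/PS0)
  → PROTECTION_VIOLATION  (4 entries read)
#2 VA=0xE02C300CD36 (w,kernel):
  lvl0: tbl 0x3E, slot 28 ⇒ 0x4F007 (P1/RW1/US1/PS0)
  lvl1: tbl 0x4F, slot 11 ⇒ 0x53007 (P1/RW1/US1/PS0)
  lvl2: tbl 0x53, slot 24 ⇒ 0x56007 (P1/RW1/US1/PS0)
  lvl3: tbl 0x56, slot 12 ⇒ 0x58007 (P1/RW1/US1/PS0)
  → PA=0x58D36  (4 entries read)

Access #0 PA: 0x46C3F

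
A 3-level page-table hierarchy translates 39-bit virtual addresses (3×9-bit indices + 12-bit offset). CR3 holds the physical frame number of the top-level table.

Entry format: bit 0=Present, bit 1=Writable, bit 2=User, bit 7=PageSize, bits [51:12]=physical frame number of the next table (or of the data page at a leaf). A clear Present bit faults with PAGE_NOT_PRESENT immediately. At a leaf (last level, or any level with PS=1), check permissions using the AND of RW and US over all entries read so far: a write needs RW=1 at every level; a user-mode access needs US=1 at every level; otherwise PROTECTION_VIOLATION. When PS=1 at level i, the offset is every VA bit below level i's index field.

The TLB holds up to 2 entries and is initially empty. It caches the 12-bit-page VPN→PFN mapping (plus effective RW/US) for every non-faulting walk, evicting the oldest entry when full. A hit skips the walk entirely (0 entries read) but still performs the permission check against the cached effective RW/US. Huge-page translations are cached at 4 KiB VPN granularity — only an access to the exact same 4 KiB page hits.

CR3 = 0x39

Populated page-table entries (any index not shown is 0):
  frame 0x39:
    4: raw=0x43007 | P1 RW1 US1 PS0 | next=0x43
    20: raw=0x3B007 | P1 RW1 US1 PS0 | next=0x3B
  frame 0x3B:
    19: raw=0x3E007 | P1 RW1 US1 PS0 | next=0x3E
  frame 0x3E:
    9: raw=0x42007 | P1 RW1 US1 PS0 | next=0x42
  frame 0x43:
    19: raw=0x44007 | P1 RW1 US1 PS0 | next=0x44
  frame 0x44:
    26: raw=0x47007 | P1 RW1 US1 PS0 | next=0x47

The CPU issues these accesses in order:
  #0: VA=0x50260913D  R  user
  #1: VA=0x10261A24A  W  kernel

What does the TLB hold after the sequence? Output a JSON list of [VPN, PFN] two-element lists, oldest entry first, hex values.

Walk each access:
#0 VA=0x50260913D (r,user):
  [0] read 0x39 idx=20: raw=0x3B007 flags P=1 W=1 U=1 S=0
  [1] read 0x3B idx=19: raw=0x3E007 flags P=1 W=1 U=1 S=0
  [2] read 0x3E idx=9: raw=0x42007 flags P=1 W=1 U=1 S=0
  ✓ 0x4213D  — 3 lookups
#1 VA=0x10261A24A (w,kernel):
  [0] read 0x39 idx=4: raw=0x43007 flags P=1 W=1 U=1 S=0
  [1] read 0x43 idx=19: raw=0x44007 flags P=1 W=1 U=1 S=0
  [2] read 0x44 idx=26: raw=0x47007 flags P=1 W=1 U=1 S=0
  ✓ 0x4724A  — 3 lookups

TLB: [["0x502609", "0x42"], ["0x10261A", "0x47"]]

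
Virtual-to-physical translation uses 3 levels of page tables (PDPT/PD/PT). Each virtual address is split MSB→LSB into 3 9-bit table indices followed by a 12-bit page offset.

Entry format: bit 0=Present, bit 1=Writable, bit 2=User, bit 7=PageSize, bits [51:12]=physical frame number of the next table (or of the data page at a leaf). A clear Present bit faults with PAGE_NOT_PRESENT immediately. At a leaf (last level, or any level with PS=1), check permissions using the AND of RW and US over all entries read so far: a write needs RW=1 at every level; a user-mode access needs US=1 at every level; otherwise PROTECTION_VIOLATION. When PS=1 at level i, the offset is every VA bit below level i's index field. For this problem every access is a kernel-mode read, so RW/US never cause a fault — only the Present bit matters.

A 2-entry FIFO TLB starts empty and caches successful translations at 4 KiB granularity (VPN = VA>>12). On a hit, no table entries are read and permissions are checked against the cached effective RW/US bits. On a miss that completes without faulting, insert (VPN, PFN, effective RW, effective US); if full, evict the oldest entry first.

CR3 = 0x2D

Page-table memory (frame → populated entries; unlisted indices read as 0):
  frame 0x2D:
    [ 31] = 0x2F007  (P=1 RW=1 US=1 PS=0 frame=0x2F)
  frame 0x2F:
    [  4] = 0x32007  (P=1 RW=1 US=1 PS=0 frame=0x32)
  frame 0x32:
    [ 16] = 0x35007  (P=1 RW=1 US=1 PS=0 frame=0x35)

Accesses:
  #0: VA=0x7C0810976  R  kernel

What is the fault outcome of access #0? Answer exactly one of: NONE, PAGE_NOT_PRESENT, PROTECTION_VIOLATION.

Trace:
#0 VA=0x7C0810976 (r,kernel):
  L0 @0x2D[31] → 0x2F007  P=1,RW=1,US=1,PS=0
  L1 @0x2F[4] → 0x32007  P=1,RW=1,US=1,PS=0
  L2 @0x32[16] → 0x35007  P=1,RW=1,US=1,PS=0
  ⇒ phys 0x35976  [3 reads]

Access #0 fault: NONE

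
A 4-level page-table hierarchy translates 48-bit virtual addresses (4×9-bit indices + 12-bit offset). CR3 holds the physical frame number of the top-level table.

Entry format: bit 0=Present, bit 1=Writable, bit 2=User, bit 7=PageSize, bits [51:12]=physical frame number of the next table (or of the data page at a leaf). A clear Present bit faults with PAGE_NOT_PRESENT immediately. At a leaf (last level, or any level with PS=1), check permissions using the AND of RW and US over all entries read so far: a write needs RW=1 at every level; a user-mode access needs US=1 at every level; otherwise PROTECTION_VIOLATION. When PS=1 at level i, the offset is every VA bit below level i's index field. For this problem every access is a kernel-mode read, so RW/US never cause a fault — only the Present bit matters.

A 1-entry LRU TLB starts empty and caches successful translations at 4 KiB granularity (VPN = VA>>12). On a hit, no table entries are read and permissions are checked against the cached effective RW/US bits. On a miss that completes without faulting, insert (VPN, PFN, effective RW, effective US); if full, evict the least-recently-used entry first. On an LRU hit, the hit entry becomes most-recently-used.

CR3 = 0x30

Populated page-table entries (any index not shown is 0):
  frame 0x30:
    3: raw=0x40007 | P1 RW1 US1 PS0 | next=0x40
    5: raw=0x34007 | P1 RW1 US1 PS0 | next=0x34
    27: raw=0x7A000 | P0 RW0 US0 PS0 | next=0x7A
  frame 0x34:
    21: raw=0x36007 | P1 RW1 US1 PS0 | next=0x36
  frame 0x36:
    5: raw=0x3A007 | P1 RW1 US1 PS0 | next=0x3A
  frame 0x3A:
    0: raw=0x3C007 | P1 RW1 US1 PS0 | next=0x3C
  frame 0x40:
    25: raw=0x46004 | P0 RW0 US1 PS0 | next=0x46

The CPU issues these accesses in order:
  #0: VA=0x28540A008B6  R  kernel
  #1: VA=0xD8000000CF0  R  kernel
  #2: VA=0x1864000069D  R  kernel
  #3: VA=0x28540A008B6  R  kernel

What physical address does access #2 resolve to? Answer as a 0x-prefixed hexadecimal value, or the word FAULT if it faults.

Per-access translation:
#0 VA=0x28540A008B6 (r,kernel):
  lvl0: tbl 0x30, slot 5 ⇒ 0x34007 (P1/RW1/US1/PS0)
  lvl1: tbl 0x34, slot 21 ⇒ 0x36007 (P1/RW1/US1/PS0)
  lvl2: tbl 0x36, slot 5 ⇒ 0x3A007 (P1/RW1/US1/PS0)
  lvl3: tbl 0x3A, slot 0 ⇒ 0x3C007 (P1/RW1/US1/PS0)
  ✓ 0x3C8B6  — 4 lookups
#1 VA=0xD8000000CF0 (r,kernel):
  lvl0: tbl 0x30, slot 27 ⇒ 0x7A000 (P0/RW0/US0/PS0)
  → PAGE_NOT_PRESENT  (1 entries read)
#2 VA=0x1864000069D (r,kernel):
  lvl0: tbl 0x30, slot 3 ⇒ 0x40007 (P1/RW1/US1/PS0)
  lvl1: tbl 0x40, slot 25 ⇒ 0x46004 (P0/RW0/US1/PS0)
  → PAGE_NOT_PRESENT  (2 entries read)
#3 VA=0x28540A008B6 (r,kernel):
  TLB hit vpn=0x28540A00 → PA=0x3C8B6

Access #2 PA: FAULT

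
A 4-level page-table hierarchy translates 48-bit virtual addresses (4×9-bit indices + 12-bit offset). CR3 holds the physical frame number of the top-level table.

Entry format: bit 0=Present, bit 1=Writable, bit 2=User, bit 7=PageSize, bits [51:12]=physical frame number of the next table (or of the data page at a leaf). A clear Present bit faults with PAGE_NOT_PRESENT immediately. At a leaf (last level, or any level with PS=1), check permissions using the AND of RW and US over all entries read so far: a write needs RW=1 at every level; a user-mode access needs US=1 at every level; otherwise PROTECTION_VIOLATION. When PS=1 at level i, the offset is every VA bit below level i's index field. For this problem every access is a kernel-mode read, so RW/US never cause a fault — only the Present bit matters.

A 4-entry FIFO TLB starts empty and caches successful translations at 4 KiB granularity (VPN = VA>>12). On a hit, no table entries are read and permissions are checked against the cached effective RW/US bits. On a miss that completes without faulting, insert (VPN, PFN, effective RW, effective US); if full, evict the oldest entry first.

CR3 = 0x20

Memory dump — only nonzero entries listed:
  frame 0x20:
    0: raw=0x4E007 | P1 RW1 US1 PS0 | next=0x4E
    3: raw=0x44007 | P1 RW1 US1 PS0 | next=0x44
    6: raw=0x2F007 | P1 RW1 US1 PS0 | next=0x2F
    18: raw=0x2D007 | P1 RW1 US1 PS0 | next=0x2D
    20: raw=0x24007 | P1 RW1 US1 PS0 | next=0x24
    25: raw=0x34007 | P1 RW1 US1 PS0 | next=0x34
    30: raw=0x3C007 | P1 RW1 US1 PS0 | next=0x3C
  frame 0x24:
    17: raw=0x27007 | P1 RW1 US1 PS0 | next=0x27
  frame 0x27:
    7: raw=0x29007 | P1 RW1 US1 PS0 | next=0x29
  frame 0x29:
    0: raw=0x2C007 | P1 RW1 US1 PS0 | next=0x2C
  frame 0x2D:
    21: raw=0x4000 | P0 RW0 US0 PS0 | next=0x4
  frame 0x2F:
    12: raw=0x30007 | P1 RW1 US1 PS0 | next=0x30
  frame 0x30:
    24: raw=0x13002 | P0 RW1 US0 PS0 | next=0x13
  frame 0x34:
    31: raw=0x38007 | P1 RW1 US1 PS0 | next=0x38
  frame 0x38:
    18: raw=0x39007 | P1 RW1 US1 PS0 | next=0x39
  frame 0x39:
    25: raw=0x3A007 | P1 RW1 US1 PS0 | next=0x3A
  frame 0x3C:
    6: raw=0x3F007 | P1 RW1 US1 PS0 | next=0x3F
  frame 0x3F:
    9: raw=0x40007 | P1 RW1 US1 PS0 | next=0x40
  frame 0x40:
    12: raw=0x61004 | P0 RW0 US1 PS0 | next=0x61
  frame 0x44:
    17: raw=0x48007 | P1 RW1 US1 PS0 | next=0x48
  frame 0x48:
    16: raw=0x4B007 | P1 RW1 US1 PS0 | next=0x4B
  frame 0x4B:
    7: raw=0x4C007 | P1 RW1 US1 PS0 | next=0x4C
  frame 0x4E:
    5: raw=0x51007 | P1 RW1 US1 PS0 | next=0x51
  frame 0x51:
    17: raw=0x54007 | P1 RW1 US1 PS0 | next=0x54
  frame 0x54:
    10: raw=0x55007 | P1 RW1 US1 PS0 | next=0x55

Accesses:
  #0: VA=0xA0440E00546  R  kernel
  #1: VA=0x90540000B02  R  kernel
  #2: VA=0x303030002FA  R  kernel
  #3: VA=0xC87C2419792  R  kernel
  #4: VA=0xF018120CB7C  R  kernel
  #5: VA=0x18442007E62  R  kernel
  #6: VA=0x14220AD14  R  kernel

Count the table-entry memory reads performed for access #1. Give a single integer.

Trace:
#0 VA=0xA0440E00546 (r,kernel):
  L0 @0x20[20] → 0x24007  P=1,RW=1,US=1,PS=0
  L1 @0x24[17] → 0x27007  P=1,RW=1,US=1,PS=0
  L2 @0x27[7] → 0x29007  P=1,RW=1,US=1,PS=0
  L3 @0x29[0] → 0x2C007  P=1,RW=1,US=1,PS=0
  ⇒ phys 0x2C546  [4 reads]
#1 VA=0x90540000B02 (r,kernel):
  L0 @0x20[18] → 0x2D007  P=1,RW=1,US=1,PS=0
  L1 @0x2D[21] → 0x4000  P=0,RW=0,US=0,PS=0
  ⇒ fault: PAGE_NOT_PRESENT  — 2 lookups
#2 VA=0x303030002FA (r,kernel):
  L0 @0x20[6] → 0x2F007  P=1,RW=1,US=1,PS=0
  L1 @0x2F[12] → 0x30007  P=1,RW=1,US=1,PS=0
  L2 @0x30[24] → 0x13002  P=0,RW=1,US=0,PS=0
  ⇒ fault: PAGE_NOT_PRESENT  — 3 lookups
#3 VA=0xC87C2419792 (r,kernel):
  L0 @0x20[25] → 0x34007  P=1,RW=1,US=1,PS=0
  L1 @0x34[31] → 0x38007  P=1,RW=1,US=1,PS=0
  L2 @0x38[18] → 0x39007  P=1,RW=1,US=1,PS=0
  L3 @0x39[25] → 0x3A007  P=1,RW=1,US=1,PS=0
  ⇒ phys 0x3A792  [4 reads]
#4 VA=0xF018120CB7C (r,kernel):
  L0 @0x20[30] → 0x3C007  P=1,RW=1,US=1,PS=0
  L1 @0x3C[6] → 0x3F007  P=1,RW=1,US=1,PS=0
  L2 @0x3F[9] → 0x40007  P=1,RW=1,US=1,PS=0
  L3 @0x40[12] → 0x61004  P=0,RW=0,US=1,PS=0
  ⇒ fault: PAGE_NOT_PRESENT  — 4 lookups
#5 VA=0x18442007E62 (r,kernel):
  L0 @0x20[3] → 0x44007  P=1,RW=1,US=1,PS=0
  L1 @0x44[17] → 0x48007  P=1,RW=1,US=1,PS=0
  L2 @0x48[16] → 0x4B007  P=1,RW=1,US=1,PS=0
  L3 @0x4B[7] → 0x4C007  P=1,RW=1,US=1,PS=0
  ⇒ phys 0x4CE62  [4 reads]
#6 VA=0x14220AD14 (r,kernel):
  L0 @0x20[0] → 0x4E007  P=1,RW=1,US=1,PS=0
  L1 @0x4E[5] → 0x51007  P=1,RW=1,US=1,PS=0
  L2 @0x51[17] → 0x54007  P=1,RW=1,US=1,PS=0
  L3 @0x54[10] → 0x55007  P=1,RW=1,US=1,PS=0
  ⇒ phys 0x55D14  [4 reads]

Entries read for #1: 2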